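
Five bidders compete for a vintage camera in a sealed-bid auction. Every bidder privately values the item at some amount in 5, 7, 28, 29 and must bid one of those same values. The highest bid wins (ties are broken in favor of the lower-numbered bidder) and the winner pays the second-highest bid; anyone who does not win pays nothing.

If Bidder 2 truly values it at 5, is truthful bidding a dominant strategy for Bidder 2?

Yes

Check each profile of the others' bids and compare truth against every alternative bid.
Others bid (5, 5, 5, 7): truth gives 0, best alternative gives -2.
Others bid (5, 5, 7, 5): truth gives 0, best alternative gives -2.
Others bid (5, 5, 7, 7): truth gives 0, best alternative gives -2.
Others bid (5, 7, 5, 5): truth gives 0, best alternative gives -2.
Others bid (5, 7, 5, 7): truth gives 0, best alternative gives -2.
Others bid (5, 7, 7, 5): truth gives 0, best alternative gives -2.
(Remaining 250 profiles checked similarly; truth is weakly best in each.)
In every case the truthful bid is at least as good as any alternative, so it is a dominant strategy.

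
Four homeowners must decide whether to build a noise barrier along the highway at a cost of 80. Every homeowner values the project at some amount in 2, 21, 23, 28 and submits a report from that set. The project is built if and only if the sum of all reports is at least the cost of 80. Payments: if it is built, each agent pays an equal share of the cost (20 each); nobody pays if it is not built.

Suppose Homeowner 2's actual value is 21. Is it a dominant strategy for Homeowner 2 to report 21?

Consider the case where Homeowner 1 reports 2, Homeowner 3 reports 23 and Homeowner 4 reports 28.
Truthful report 21: project not built, utility 0.
Report 28 instead: project built, pays 20, utility 21 - 20 = 1.
Since 1 > 0, reporting 28 is strictly better here, so truthful reporting is not dominant.

No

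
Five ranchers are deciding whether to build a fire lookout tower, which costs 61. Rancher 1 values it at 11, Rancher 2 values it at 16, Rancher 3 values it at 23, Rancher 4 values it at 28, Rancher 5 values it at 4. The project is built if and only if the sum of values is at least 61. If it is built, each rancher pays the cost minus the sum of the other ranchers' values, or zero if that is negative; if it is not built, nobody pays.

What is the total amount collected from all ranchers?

9

Total value 82 ≥ cost 61, so it is built.
Rancher 1: others sum to 71; max(0, 61 - 71) = 0.
Rancher 2: others sum to 66; max(0, 61 - 66) = 0.
Rancher 3: others sum to 59; max(0, 61 - 59) = 2.
Rancher 4: others sum to 54; max(0, 61 - 54) = 7.
Rancher 5: others sum to 78; max(0, 61 - 78) = 0.
Total collected = 0 + 0 + 2 + 7 + 0 = 9.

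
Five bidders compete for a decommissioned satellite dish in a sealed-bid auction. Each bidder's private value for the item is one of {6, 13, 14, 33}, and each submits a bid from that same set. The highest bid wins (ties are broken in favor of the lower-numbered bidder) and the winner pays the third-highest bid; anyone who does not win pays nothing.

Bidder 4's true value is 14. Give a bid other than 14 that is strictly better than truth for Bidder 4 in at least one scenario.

33

Suppose Bidder 1 bids 6, Bidder 2 bids 6, Bidder 3 bids 6 and Bidder 5 bids 33.
Bid 14: loses, pays 0, utility 0.
Bid 33: wins, pays 6, utility 14 - 6 = 8.
So bidding 33 beats truth here (8 > 0).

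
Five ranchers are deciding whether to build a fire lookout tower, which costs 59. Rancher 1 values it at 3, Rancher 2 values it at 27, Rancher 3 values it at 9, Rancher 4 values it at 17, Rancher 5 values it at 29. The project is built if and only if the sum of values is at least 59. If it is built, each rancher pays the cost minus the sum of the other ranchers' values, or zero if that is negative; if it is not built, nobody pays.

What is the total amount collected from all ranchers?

Total value 85 ≥ cost 59, so it is built.
Rancher 1: others sum to 82; max(0, 59 - 82) = 0.
Rancher 2: others sum to 58; max(0, 59 - 58) = 1.
Rancher 3: others sum to 76; max(0, 59 - 76) = 0.
Rancher 4: others sum to 68; max(0, 59 - 68) = 0.
Rancher 5: others sum to 56; max(0, 59 - 56) = 3.
Total collected = 0 + 1 + 0 + 0 + 3 = 4.

4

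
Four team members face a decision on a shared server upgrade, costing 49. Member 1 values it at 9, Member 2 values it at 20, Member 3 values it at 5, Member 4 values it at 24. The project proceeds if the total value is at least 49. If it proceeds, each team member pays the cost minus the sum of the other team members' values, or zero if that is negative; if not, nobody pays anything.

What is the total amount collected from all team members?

26

Total value 58 ≥ cost 49, so it is built.
Member 1: others sum to 49; max(0, 49 - 49) = 0.
Member 2: others sum to 38; max(0, 49 - 38) = 11.
Member 3: others sum to 53; max(0, 49 - 53) = 0.
Member 4: others sum to 34; max(0, 49 - 34) = 15.
Total collected = 0 + 11 + 0 + 15 = 26.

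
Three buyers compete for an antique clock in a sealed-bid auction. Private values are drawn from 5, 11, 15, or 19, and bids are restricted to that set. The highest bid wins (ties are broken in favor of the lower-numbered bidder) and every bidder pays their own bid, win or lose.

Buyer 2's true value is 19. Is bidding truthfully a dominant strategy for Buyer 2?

Consider the case where Buyer 1 bids 5 and Buyer 3 bids 5.
Truthful bid 19: wins, pays 19, utility 19 - 19 = 0.
Bid 11 instead: wins, pays 11, utility 19 - 11 = 8.
Since 8 > 0, bidding 11 is strictly better here, so truthful bidding is not dominant.

No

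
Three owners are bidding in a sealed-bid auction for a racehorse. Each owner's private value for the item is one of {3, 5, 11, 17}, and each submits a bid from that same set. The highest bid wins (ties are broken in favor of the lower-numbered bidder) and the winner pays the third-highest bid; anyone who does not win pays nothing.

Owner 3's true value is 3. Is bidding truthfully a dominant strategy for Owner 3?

Check each profile of the others' bids and compare truth against every alternative bid.
Others bid (3, 3): truth gives 0, best alternative gives 0.
Others bid (3, 5): truth gives 0, best alternative gives 0.
Others bid (3, 11): truth gives 0, best alternative gives 0.
Others bid (3, 17): truth gives 0, best alternative gives 0.
Others bid (5, 3): truth gives 0, best alternative gives 0.
Others bid (5, 5): truth gives 0, best alternative gives 0.
(Remaining 10 profiles checked similarly; truth is weakly best in each.)
In every case the truthful bid is at least as good as any alternative, so it is a dominant strategy.

Yes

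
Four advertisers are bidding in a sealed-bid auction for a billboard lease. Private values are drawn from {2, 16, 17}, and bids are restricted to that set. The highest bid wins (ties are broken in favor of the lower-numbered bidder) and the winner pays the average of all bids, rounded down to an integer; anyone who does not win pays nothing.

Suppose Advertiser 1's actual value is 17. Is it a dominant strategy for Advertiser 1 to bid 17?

Consider the case where Advertiser 2 bids 2, Advertiser 3 bids 2 and Advertiser 4 bids 2.
Truthful bid 17: wins, pays 5, utility 17 - 5 = 12.
Bid 2 instead: wins, pays 2, utility 17 - 2 = 15.
Since 15 > 12, bidding 2 is strictly better here, so truthful bidding is not dominant.

No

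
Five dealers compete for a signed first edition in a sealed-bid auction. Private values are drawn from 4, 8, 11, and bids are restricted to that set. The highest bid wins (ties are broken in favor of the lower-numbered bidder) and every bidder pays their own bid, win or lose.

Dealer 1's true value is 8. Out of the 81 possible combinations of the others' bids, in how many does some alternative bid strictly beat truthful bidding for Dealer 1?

Others bid (4, 4, 4, 4): truth gives 0; bid 4 gives 4 > 0. Violating.
Others bid (4, 4, 4, 11): truth gives -8; bid 11 gives -3 > -8. Violating.
Others bid (4, 4, 8, 11): truth gives -8; bid 11 gives -3 > -8. Violating.
Others bid (4, 4, 11, 4): truth gives -8; bid 11 gives -3 > -8. Violating.
Others bid (4, 4, 4, 8): truth gives 0; no alternative beats it.
Others bid (4, 4, 8, 4): truth gives 0; no alternative beats it.
(Checking all 81 profiles: 66 have a profitable deviation, 15 do not.)

66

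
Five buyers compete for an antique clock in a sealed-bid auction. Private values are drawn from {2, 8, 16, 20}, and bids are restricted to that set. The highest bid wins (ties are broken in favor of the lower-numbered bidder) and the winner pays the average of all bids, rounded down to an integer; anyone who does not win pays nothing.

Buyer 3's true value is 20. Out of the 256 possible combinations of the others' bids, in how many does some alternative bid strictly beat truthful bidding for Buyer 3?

28

Others bid (2, 2, 2, 2): truth gives 15; bid 8 gives 17 > 15. Violating.
Others bid (2, 2, 2, 8): truth gives 14; bid 8 gives 16 > 14. Violating.
Others bid (2, 2, 2, 16): truth gives 12; bid 16 gives 13 > 12. Violating.
Others bid (2, 2, 8, 2): truth gives 14; bid 8 gives 16 > 14. Violating.
Others bid (2, 2, 2, 20): truth gives 11; no alternative beats it.
Others bid (2, 2, 8, 20): truth gives 10; no alternative beats it.
(Checking all 256 profiles: 28 have a profitable deviation, 228 do not.)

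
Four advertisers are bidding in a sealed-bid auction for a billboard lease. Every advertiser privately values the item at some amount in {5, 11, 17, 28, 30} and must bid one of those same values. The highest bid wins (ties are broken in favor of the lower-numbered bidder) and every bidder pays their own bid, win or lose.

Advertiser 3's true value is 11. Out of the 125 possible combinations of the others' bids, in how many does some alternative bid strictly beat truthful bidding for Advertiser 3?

123

Others bid (5, 5, 17): truth gives -11; bid 5 gives -5 > -11. Violating.
Others bid (5, 5, 28): truth gives -11; bid 5 gives -5 > -11. Violating.
Others bid (5, 5, 30): truth gives -11; bid 5 gives -5 > -11. Violating.
Others bid (5, 11, 5): truth gives -11; bid 5 gives -5 > -11. Violating.
Others bid (5, 5, 5): truth gives 0; no alternative beats it.
Others bid (5, 5, 11): truth gives 0; no alternative beats it.
(Checking all 125 profiles: 123 have a profitable deviation, 2 do not.)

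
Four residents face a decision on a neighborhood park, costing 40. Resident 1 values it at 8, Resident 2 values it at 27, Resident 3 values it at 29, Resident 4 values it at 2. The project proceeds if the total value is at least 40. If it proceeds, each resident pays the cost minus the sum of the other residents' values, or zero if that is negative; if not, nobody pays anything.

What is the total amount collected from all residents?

4

Total value 66 ≥ cost 40, so it is built.
Resident 1: others sum to 58; max(0, 40 - 58) = 0.
Resident 2: others sum to 39; max(0, 40 - 39) = 1.
Resident 3: others sum to 37; max(0, 40 - 37) = 3.
Resident 4: others sum to 64; max(0, 40 - 64) = 0.
Total collected = 0 + 1 + 3 + 0 = 4.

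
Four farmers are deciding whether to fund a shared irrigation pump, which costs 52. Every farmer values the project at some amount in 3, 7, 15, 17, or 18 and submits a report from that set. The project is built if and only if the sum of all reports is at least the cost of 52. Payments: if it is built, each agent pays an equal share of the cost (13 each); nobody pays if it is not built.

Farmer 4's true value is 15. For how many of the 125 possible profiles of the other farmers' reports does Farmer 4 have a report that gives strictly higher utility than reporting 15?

12

Others report (3, 15, 17): truth gives 0; report 17 gives 2 > 0. Violating.
Others report (3, 15, 18): truth gives 0; report 17 gives 2 > 0. Violating.
Others report (3, 17, 15): truth gives 0; report 17 gives 2 > 0. Violating.
Others report (3, 18, 15): truth gives 0; report 17 gives 2 > 0. Violating.
Others report (3, 3, 3): truth gives 0; no alternative beats it.
Others report (3, 3, 7): truth gives 0; no alternative beats it.
(Checking all 125 profiles: 12 have a profitable deviation, 113 do not.)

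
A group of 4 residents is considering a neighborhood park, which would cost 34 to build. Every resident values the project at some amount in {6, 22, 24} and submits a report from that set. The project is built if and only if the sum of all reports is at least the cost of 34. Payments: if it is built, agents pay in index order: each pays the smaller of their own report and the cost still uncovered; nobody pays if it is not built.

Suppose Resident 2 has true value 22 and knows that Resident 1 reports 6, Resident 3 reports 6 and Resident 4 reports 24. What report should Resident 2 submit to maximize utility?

Report 6: project built, pays 6, utility 22 - 6 = 16.
Report 22: project built, pays 22, utility 22 - 22 = 0.
Report 24: project built, pays 24, utility 22 - 24 = -2.
The best choice is 6 with utility 16.

6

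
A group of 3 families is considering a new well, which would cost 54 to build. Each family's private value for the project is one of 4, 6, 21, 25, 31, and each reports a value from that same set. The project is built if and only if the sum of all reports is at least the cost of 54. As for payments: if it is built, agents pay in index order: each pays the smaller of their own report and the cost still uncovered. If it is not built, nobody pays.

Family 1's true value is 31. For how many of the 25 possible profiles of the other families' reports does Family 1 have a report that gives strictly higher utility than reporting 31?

Others report (4, 25): truth gives 0; report 25 gives 6 > 0. Violating.
Others report (4, 31): truth gives 0; report 21 gives 10 > 0. Violating.
Others report (6, 25): truth gives 0; report 25 gives 6 > 0. Violating.
Others report (6, 31): truth gives 0; report 21 gives 10 > 0. Violating.
Others report (4, 4): truth gives 0; no alternative beats it.
Others report (4, 6): truth gives 0; no alternative beats it.
(Checking all 25 profiles: 17 have a profitable deviation, 8 do not.)

17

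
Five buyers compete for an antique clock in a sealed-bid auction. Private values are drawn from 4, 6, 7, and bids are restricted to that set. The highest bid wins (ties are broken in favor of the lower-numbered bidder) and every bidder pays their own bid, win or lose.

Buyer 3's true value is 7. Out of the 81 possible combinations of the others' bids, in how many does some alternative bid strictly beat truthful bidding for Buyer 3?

Others bid (4, 4, 4, 4): truth gives 0; bid 6 gives 1 > 0. Violating.
Others bid (4, 4, 4, 6): truth gives 0; bid 6 gives 1 > 0. Violating.
Others bid (4, 4, 6, 4): truth gives 0; bid 6 gives 1 > 0. Violating.
Others bid (4, 4, 6, 6): truth gives 0; bid 6 gives 1 > 0. Violating.
Others bid (4, 4, 4, 7): truth gives 0; no alternative beats it.
Others bid (4, 4, 6, 7): truth gives 0; no alternative beats it.
(Checking all 81 profiles: 49 have a profitable deviation, 32 do not.)

49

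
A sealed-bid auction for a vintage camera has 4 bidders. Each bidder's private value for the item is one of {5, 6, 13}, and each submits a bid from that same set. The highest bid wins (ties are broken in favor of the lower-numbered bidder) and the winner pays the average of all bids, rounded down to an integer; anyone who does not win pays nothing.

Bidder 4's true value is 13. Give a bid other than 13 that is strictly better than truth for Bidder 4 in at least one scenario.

Suppose Bidder 1 bids 5, Bidder 2 bids 5 and Bidder 3 bids 5.
Bid 13: wins, pays 7, utility 13 - 7 = 6.
Bid 6: wins, pays 5, utility 13 - 5 = 8.
So bidding 6 beats truth here (8 > 6).

6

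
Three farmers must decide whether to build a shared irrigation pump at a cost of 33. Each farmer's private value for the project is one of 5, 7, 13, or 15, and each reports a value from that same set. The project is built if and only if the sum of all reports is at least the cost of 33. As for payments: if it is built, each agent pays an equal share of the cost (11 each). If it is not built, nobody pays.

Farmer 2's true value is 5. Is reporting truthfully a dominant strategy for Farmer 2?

Yes

Check each profile of the others' reports and compare truth against every alternative report.
Others report (13, 13): truth gives 0, best alternative gives -6.
Others report (13, 15): truth gives -6, best alternative gives -6.
Others report (15, 13): truth gives -6, best alternative gives -6.
Others report (15, 15): truth gives -6, best alternative gives -6.
Others report (5, 5): truth gives 0, best alternative gives 0.
Others report (5, 7): truth gives 0, best alternative gives 0.
(Remaining 10 profiles checked similarly; truth is weakly best in each.)
In every case the truthful report is at least as good as any alternative, so it is a dominant strategy.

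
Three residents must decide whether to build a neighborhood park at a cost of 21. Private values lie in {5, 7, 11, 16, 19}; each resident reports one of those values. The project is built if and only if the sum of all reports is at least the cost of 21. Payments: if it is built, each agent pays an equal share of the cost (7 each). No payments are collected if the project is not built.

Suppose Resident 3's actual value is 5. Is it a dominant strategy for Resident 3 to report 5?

Check each profile of the others' reports and compare truth against every alternative report.
Others report (7, 7): truth gives 0, best alternative gives -2.
Others report (5, 11): truth gives -2, best alternative gives -2.
Others report (5, 16): truth gives -2, best alternative gives -2.
Others report (5, 19): truth gives -2, best alternative gives -2.
Others report (7, 11): truth gives -2, best alternative gives -2.
Others report (7, 16): truth gives -2, best alternative gives -2.
(Remaining 19 profiles checked similarly; truth is weakly best in each.)
In every case the truthful report is at least as good as any alternative, so it is a dominant strategy.

Yes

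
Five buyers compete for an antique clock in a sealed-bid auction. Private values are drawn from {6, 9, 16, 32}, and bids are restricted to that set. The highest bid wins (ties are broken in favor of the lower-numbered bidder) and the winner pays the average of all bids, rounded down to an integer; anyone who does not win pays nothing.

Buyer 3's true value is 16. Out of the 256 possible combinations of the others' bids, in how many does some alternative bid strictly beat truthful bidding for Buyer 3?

Others bid (6, 6, 6, 6): truth gives 8; bid 9 gives 10 > 8. Violating.
Others bid (6, 6, 6, 9): truth gives 8; bid 9 gives 9 > 8. Violating.
Others bid (6, 6, 9, 6): truth gives 8; bid 9 gives 9 > 8. Violating.
Others bid (6, 6, 9, 9): truth gives 7; bid 9 gives 9 > 7. Violating.
Others bid (6, 6, 6, 16): truth gives 6; no alternative beats it.
Others bid (6, 6, 6, 32): truth gives 0; no alternative beats it.
(Checking all 256 profiles: 35 have a profitable deviation, 221 do not.)

35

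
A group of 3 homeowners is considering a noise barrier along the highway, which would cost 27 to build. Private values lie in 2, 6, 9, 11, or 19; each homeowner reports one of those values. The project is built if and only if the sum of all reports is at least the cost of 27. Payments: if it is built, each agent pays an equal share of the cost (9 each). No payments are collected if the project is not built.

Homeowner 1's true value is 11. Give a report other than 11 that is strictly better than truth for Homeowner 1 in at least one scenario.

Suppose Homeowner 2 reports 2 and Homeowner 3 reports 6.
Report 11: project not built, utility 0.
Report 19: project built, pays 9, utility 11 - 9 = 2.
So reporting 19 beats truth here (2 > 0).

19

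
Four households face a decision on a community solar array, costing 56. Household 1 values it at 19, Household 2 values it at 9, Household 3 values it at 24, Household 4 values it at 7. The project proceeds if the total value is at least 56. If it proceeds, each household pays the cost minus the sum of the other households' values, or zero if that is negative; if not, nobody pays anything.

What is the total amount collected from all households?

47

Total value 59 ≥ cost 56, so it is built.
Household 1: others sum to 40; max(0, 56 - 40) = 16.
Household 2: others sum to 50; max(0, 56 - 50) = 6.
Household 3: others sum to 35; max(0, 56 - 35) = 21.
Household 4: others sum to 52; max(0, 56 - 52) = 4.
Total collected = 16 + 6 + 21 + 4 = 47.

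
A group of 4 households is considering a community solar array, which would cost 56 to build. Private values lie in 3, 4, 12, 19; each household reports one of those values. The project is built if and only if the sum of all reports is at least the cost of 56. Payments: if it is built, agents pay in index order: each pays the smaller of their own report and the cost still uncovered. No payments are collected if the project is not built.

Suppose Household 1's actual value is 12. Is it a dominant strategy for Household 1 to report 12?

No

Consider the case where Household 2 reports 19, Household 3 reports 19 and Household 4 reports 19.
Truthful report 12: project built, pays 12, utility 12 - 12 = 0.
Report 3 instead: project built, pays 3, utility 12 - 3 = 9.
Since 9 > 0, reporting 3 is strictly better here, so truthful reporting is not dominant.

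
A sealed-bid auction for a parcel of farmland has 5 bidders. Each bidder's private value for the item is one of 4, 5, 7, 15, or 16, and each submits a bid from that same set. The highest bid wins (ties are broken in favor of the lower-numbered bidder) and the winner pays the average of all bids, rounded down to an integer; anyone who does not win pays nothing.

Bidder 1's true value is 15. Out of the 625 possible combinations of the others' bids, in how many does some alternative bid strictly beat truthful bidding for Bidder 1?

435

Others bid (4, 4, 4, 4): truth gives 9; bid 4 gives 11 > 9. Violating.
Others bid (4, 4, 4, 5): truth gives 9; bid 5 gives 11 > 9. Violating.
Others bid (4, 4, 4, 7): truth gives 9; bid 7 gives 10 > 9. Violating.
Others bid (4, 4, 4, 16): truth gives 0; bid 16 gives 7 > 0. Violating.
Others bid (4, 4, 4, 15): truth gives 7; no alternative beats it.
Others bid (4, 4, 5, 15): truth gives 7; no alternative beats it.
(Checking all 625 profiles: 435 have a profitable deviation, 190 do not.)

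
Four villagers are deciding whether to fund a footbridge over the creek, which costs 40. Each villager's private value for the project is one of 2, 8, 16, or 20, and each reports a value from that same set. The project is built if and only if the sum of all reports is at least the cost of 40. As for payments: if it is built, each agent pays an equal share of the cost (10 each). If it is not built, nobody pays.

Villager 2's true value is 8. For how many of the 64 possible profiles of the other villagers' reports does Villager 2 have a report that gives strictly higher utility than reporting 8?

9

Others report (2, 16, 16): truth gives -2; report 2 gives 0 > -2. Violating.
Others report (8, 8, 16): truth gives -2; report 2 gives 0 > -2. Violating.
Others report (8, 8, 20): truth gives -2; report 2 gives 0 > -2. Violating.
Others report (8, 16, 8): truth gives -2; report 2 gives 0 > -2. Violating.
Others report (2, 2, 2): truth gives 0; no alternative beats it.
Others report (2, 2, 8): truth gives 0; no alternative beats it.
(Checking all 64 profiles: 9 have a profitable deviation, 55 do not.)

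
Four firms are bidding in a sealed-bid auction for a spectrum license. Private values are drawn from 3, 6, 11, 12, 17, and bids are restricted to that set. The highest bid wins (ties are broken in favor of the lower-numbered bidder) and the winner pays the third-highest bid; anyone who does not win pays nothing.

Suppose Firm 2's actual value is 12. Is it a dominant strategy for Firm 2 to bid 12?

No

Consider the case where Firm 1 bids 3, Firm 3 bids 3 and Firm 4 bids 17.
Truthful bid 12: loses, pays 0, utility 0.
Bid 17 instead: wins, pays 3, utility 12 - 3 = 9.
Since 9 > 0, bidding 17 is strictly better here, so truthful bidding is not dominant.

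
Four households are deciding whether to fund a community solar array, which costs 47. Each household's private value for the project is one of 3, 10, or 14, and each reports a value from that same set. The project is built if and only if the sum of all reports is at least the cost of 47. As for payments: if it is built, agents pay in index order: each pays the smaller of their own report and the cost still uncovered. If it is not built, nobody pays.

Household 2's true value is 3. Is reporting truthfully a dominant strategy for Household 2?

Check each profile of the others' reports and compare truth against every alternative report.
Others report (10, 14, 14): truth gives 0, best alternative gives -7.
Others report (14, 10, 14): truth gives 0, best alternative gives -7.
Others report (14, 14, 10): truth gives 0, best alternative gives -7.
Others report (14, 14, 14): truth gives 0, best alternative gives -7.
Others report (3, 3, 3): truth gives 0, best alternative gives 0.
Others report (3, 3, 10): truth gives 0, best alternative gives 0.
(Remaining 21 profiles checked similarly; truth is weakly best in each.)
In every case the truthful report is at least as good as any alternative, so it is a dominant strategy.

Yes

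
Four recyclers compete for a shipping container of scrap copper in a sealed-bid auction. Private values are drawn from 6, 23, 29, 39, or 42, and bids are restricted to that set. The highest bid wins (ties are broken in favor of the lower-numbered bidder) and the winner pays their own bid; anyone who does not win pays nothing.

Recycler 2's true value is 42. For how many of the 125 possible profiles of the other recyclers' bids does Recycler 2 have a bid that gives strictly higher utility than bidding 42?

Others bid (6, 6, 6): truth gives 0; bid 23 gives 19 > 0. Violating.
Others bid (6, 6, 23): truth gives 0; bid 23 gives 19 > 0. Violating.
Others bid (6, 6, 29): truth gives 0; bid 29 gives 13 > 0. Violating.
Others bid (6, 6, 39): truth gives 0; bid 39 gives 3 > 0. Violating.
Others bid (6, 6, 42): truth gives 0; no alternative beats it.
Others bid (6, 23, 42): truth gives 0; no alternative beats it.
(Checking all 125 profiles: 48 have a profitable deviation, 77 do not.)

48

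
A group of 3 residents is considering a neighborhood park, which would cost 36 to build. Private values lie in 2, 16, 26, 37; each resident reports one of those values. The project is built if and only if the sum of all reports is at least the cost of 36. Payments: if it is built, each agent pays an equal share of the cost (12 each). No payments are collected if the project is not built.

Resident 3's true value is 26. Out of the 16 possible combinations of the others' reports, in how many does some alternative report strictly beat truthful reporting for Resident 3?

1

Others report (2, 2): truth gives 0; report 37 gives 14 > 0. Violating.
Others report (2, 16): truth gives 14; no alternative beats it.
Others report (2, 26): truth gives 14; no alternative beats it.
(Checking all 16 profiles: 1 has a profitable deviation, 15 do not.)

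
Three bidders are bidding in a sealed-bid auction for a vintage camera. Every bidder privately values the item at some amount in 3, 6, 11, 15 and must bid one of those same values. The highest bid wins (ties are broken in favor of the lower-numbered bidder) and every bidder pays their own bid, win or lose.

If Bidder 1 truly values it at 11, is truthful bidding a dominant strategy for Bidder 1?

Consider the case where Bidder 2 bids 3 and Bidder 3 bids 3.
Truthful bid 11: wins, pays 11, utility 11 - 11 = 0.
Bid 3 instead: wins, pays 3, utility 11 - 3 = 8.
Since 8 > 0, bidding 3 is strictly better here, so truthful bidding is not dominant.

No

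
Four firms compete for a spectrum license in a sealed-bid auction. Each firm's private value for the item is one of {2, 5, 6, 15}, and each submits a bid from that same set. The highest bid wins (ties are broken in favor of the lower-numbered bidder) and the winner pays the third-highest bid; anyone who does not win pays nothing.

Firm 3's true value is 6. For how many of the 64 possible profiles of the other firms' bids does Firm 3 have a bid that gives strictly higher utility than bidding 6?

Others bid (2, 2, 15): truth gives 0; bid 15 gives 4 > 0. Violating.
Others bid (2, 5, 15): truth gives 0; bid 15 gives 1 > 0. Violating.
Others bid (2, 6, 2): truth gives 0; bid 15 gives 4 > 0. Violating.
Others bid (2, 6, 5): truth gives 0; bid 15 gives 1 > 0. Violating.
Others bid (2, 2, 2): truth gives 4; no alternative beats it.
Others bid (2, 2, 5): truth gives 4; no alternative beats it.
(Checking all 64 profiles: 12 have a profitable deviation, 52 do not.)

12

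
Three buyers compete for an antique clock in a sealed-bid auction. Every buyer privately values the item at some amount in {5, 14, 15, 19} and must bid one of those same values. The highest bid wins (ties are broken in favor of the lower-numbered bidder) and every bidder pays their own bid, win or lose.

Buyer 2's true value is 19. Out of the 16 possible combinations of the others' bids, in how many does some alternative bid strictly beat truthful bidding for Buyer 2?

Others bid (5, 5): truth gives 0; bid 14 gives 5 > 0. Violating.
Others bid (5, 14): truth gives 0; bid 14 gives 5 > 0. Violating.
Others bid (5, 15): truth gives 0; bid 15 gives 4 > 0. Violating.
Others bid (14, 5): truth gives 0; bid 15 gives 4 > 0. Violating.
Others bid (5, 19): truth gives 0; no alternative beats it.
Others bid (14, 19): truth gives 0; no alternative beats it.
(Checking all 16 profiles: 10 have a profitable deviation, 6 do not.)

10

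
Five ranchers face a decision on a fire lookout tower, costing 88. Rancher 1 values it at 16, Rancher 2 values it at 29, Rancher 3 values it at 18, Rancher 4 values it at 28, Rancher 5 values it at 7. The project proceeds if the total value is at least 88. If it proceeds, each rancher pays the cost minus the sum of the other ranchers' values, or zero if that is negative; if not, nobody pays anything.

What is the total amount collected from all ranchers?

51

Total value 98 ≥ cost 88, so it is built.
Rancher 1: others sum to 82; max(0, 88 - 82) = 6.
Rancher 2: others sum to 69; max(0, 88 - 69) = 19.
Rancher 3: others sum to 80; max(0, 88 - 80) = 8.
Rancher 4: others sum to 70; max(0, 88 - 70) = 18.
Rancher 5: others sum to 91; max(0, 88 - 91) = 0.
Total collected = 6 + 19 + 8 + 18 + 0 = 51.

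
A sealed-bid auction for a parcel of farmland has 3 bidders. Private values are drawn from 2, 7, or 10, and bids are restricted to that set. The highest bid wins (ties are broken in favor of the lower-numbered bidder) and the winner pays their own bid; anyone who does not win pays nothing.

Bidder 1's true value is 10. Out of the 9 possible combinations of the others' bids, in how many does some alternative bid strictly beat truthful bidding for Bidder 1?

Others bid (2, 2): truth gives 0; bid 2 gives 8 > 0. Violating.
Others bid (2, 7): truth gives 0; bid 7 gives 3 > 0. Violating.
Others bid (7, 2): truth gives 0; bid 7 gives 3 > 0. Violating.
Others bid (7, 7): truth gives 0; bid 7 gives 3 > 0. Violating.
Others bid (2, 10): truth gives 0; no alternative beats it.
Others bid (7, 10): truth gives 0; no alternative beats it.
(Checking all 9 profiles: 4 have a profitable deviation, 5 do not.)

4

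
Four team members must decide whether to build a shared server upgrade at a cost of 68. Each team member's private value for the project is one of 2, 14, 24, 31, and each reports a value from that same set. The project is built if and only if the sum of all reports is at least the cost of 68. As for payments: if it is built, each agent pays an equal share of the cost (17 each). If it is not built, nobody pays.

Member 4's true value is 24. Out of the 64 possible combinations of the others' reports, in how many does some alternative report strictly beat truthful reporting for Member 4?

Others report (2, 14, 24): truth gives 0; report 31 gives 7 > 0. Violating.
Others report (2, 24, 14): truth gives 0; report 31 gives 7 > 0. Violating.
Others report (14, 2, 24): truth gives 0; report 31 gives 7 > 0. Violating.
Others report (14, 14, 14): truth gives 0; report 31 gives 7 > 0. Violating.
Others report (2, 2, 2): truth gives 0; no alternative beats it.
Others report (2, 2, 14): truth gives 0; no alternative beats it.
(Checking all 64 profiles: 7 have a profitable deviation, 57 do not.)

7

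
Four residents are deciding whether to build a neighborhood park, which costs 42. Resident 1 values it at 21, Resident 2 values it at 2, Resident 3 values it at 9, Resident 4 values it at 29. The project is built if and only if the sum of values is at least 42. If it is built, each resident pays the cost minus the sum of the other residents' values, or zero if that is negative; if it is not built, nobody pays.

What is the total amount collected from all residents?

Total value 61 ≥ cost 42, so it is built.
Resident 1: others sum to 40; max(0, 42 - 40) = 2.
Resident 2: others sum to 59; max(0, 42 - 59) = 0.
Resident 3: others sum to 52; max(0, 42 - 52) = 0.
Resident 4: others sum to 32; max(0, 42 - 32) = 10.
Total collected = 2 + 0 + 0 + 10 = 12.

12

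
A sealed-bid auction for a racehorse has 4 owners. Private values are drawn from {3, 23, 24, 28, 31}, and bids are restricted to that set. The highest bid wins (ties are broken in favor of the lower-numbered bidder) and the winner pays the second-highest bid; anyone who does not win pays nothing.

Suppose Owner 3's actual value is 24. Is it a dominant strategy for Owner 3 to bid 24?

Check each profile of the others' bids and compare truth against every alternative bid.
Others bid (3, 3, 3): truth gives 21, best alternative gives 21.
Others bid (3, 3, 23): truth gives 1, best alternative gives 1.
Others bid (3, 23, 3): truth gives 1, best alternative gives 1.
Others bid (3, 23, 23): truth gives 1, best alternative gives 1.
Others bid (23, 3, 3): truth gives 1, best alternative gives 1.
Others bid (23, 3, 23): truth gives 1, best alternative gives 1.
(Remaining 119 profiles checked similarly; truth is weakly best in each.)
In every case the truthful bid is at least as good as any alternative, so it is a dominant strategy.

Yes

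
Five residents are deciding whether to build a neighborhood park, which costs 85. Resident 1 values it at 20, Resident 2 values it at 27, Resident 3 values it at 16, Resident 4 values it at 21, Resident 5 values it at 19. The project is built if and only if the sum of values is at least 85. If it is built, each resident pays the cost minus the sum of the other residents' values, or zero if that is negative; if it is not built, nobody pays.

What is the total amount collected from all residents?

15

Total value 103 ≥ cost 85, so it is built.
Resident 1: others sum to 83; max(0, 85 - 83) = 2.
Resident 2: others sum to 76; max(0, 85 - 76) = 9.
Resident 3: others sum to 87; max(0, 85 - 87) = 0.
Resident 4: others sum to 82; max(0, 85 - 82) = 3.
Resident 5: others sum to 84; max(0, 85 - 84) = 1.
Total collected = 2 + 9 + 0 + 3 + 1 = 15.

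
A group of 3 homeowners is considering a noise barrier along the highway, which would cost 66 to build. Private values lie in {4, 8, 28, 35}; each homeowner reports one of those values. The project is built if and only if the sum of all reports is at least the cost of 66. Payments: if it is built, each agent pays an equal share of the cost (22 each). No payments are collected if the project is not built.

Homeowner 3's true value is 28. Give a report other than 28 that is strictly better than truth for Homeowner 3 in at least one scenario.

35

Suppose Homeowner 1 reports 4 and Homeowner 2 reports 28.
Report 28: project not built, utility 0.
Report 35: project built, pays 22, utility 28 - 22 = 6.
So reporting 35 beats truth here (6 > 0).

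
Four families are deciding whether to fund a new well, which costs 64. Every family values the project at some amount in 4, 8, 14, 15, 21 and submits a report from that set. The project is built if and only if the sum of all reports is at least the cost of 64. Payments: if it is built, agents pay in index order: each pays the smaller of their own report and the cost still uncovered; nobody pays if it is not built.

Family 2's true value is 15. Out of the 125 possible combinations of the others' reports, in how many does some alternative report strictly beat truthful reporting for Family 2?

19

Others report (8, 21, 21): truth gives 0; report 14 gives 1 > 0. Violating.
Others report (14, 15, 21): truth gives 0; report 14 gives 1 > 0. Violating.
Others report (14, 21, 15): truth gives 0; report 14 gives 1 > 0. Violating.
Others report (14, 21, 21): truth gives 0; report 8 gives 7 > 0. Violating.
Others report (4, 4, 4): truth gives 0; no alternative beats it.
Others report (4, 4, 8): truth gives 0; no alternative beats it.
(Checking all 125 profiles: 19 have a profitable deviation, 106 do not.)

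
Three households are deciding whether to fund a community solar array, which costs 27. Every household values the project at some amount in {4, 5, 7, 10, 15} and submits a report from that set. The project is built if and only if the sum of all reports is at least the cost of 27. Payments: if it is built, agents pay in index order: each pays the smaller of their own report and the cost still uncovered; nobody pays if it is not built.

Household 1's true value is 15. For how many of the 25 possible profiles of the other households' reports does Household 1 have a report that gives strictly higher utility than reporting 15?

12

Others report (4, 15): truth gives 0; report 10 gives 5 > 0. Violating.
Others report (5, 15): truth gives 0; report 7 gives 8 > 0. Violating.
Others report (7, 10): truth gives 0; report 10 gives 5 > 0. Violating.
Others report (7, 15): truth gives 0; report 5 gives 10 > 0. Violating.
Others report (4, 4): truth gives 0; no alternative beats it.
Others report (4, 5): truth gives 0; no alternative beats it.
(Checking all 25 profiles: 12 have a profitable deviation, 13 do not.)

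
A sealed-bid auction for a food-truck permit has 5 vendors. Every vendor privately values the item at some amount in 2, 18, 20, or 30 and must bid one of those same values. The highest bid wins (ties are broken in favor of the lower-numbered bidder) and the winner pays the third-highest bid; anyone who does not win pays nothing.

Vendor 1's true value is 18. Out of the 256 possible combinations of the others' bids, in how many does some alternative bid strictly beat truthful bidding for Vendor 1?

8

Others bid (2, 2, 2, 20): truth gives 0; bid 20 gives 16 > 0. Violating.
Others bid (2, 2, 2, 30): truth gives 0; bid 30 gives 16 > 0. Violating.
Others bid (2, 2, 20, 2): truth gives 0; bid 20 gives 16 > 0. Violating.
Others bid (2, 2, 30, 2): truth gives 0; bid 30 gives 16 > 0. Violating.
Others bid (2, 2, 2, 2): truth gives 16; no alternative beats it.
Others bid (2, 2, 2, 18): truth gives 16; no alternative beats it.
(Checking all 256 profiles: 8 have a profitable deviation, 248 do not.)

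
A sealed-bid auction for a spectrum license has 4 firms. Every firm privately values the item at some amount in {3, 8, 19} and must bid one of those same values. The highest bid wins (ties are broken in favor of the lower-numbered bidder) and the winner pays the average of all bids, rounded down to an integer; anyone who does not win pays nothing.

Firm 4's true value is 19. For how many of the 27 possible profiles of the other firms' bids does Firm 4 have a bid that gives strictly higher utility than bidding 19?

Others bid (3, 3, 3): truth gives 12; bid 8 gives 15 > 12. Violating.
Others bid (3, 3, 8): truth gives 11; no alternative beats it.
Others bid (3, 3, 19): truth gives 0; no alternative beats it.
(Checking all 27 profiles: 1 has a profitable deviation, 26 do not.)

1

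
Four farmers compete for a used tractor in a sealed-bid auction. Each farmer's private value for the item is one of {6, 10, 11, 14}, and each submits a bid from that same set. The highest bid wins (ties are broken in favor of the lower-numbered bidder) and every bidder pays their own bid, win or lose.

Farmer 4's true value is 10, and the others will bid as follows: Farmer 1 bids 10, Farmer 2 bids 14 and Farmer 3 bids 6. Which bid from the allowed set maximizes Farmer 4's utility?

Bid 6: loses but pays 6, utility -6.
Bid 10: loses but pays 10, utility -10.
Bid 11: loses but pays 11, utility -11.
Bid 14: loses but pays 14, utility -14.
The best choice is 6 with utility -6.

6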